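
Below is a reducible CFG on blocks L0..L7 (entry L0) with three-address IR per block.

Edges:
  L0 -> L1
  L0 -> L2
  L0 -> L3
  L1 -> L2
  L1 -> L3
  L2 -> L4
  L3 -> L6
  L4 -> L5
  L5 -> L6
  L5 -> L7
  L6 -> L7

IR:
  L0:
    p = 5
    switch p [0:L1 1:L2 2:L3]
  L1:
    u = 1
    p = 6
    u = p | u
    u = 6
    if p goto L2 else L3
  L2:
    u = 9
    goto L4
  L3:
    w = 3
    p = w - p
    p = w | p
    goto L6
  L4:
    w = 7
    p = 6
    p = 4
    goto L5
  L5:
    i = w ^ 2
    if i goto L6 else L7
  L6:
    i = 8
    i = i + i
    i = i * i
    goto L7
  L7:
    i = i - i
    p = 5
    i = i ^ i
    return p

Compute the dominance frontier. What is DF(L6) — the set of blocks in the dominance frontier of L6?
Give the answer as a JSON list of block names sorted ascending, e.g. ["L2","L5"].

Answer: ["L7"]

Derivation:
idom tree: L1←L0 L2←L0 L3←L0 L4←L2 L5←L4 L6←L0 L7←L0
Join-block Dom:
  L2: preds {L0,L1}: {L0} ∩ {L0,L1} = {L0}; idom=L0
  L3: preds {L0,L1}: {L0} ∩ {L0,L1} = {L0}; idom=L0
  L6: preds {L3,L5}: {L0,L3} ∩ {L0,L2,L4,L5} = {L0}; idom=L0
  L7: preds {L5,L6}: {L0,L2,L4,L5} ∩ {L0,L6} = {L0}; idom=L0

Frontier:
  join L2 pred L0: · stop@L0
  join L2 pred L1: L1 stop@L0
  join L3 pred L0: · stop@L0
  join L3 pred L1: L1 stop@L0
  join L6 pred L3: L3 stop@L0
  join L6 pred L5: L5→L4→L2 stop@L0
  join L7 pred L5: L5→L4→L2 stop@L0
  join L7 pred L6: L6 stop@L0
  L0 → ∅
  L1 → {L2,L3}
  L2 → {L6,L7}
  L3 → {L6}
  L4 → {L6,L7}
  L5 → {L6,L7}
  L6 → {L7}
  L7 → ∅

DF(L6) = ["L7"]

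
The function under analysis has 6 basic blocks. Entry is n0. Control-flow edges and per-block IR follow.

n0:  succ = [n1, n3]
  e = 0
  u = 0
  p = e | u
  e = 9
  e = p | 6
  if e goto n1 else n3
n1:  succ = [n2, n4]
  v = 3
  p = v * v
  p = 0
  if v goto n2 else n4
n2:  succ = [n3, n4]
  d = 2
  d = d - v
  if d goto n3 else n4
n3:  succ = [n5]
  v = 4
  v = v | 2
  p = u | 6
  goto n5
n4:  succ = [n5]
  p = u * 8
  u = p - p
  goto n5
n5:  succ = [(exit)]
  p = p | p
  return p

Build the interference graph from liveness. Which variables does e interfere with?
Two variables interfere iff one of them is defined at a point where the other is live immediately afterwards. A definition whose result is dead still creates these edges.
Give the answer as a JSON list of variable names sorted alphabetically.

Block summaries:
  n0 def {e,p,u} use ∅
  n1 def {p,v} use ∅
  n2 def {d} use {v}
  n3 def {p,v} use {u}
  n4 def {p,u} use {u}
  n5 def {p} use {p}

Live sets:
  live n0: ∅→{u}
  live n1: {u}→{u,v}
  live n2: {u,v}→{u}
  live n3: {u}→{p}
  live n4: {u}→{p}
  live n5: {p}→∅

Interference:
  d: {u,v}
  e: {p,u}
  p: {e,u,v}
  u: {d,e,p,v}
  v: {d,p,u}

N(e) = ["p", "u"]

Answer: ["p", "u"]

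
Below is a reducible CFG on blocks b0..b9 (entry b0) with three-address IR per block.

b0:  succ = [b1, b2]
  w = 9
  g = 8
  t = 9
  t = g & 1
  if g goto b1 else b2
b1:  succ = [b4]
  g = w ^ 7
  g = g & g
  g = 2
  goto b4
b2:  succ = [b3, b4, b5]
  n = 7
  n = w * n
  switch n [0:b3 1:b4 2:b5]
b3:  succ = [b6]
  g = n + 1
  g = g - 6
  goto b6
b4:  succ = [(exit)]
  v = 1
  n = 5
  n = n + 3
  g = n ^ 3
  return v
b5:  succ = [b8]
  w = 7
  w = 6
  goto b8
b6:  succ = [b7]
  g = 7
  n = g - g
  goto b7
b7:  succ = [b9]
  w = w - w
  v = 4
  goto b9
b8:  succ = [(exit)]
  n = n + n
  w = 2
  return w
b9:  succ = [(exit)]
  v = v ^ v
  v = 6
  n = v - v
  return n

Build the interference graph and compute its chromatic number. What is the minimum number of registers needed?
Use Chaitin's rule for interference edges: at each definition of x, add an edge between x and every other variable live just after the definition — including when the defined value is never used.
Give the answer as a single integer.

Answer: 3

Analysis:
Block summaries:
  b0: def={g,t,w} ue=∅
  b1: def={g} ue={w}
  b2: def={n} ue={w}
  b3: def={g} ue={n}
  b4: def={g,n,v} ue=∅
  b5: def={w} ue=∅
  b6: def={g,n} ue=∅
  b7: def={v,w} ue={w}
  b8: def={n,w} ue={n}
  b9: def={n,v} ue={v}

Liveness:
  live b0: ∅→{w}
  live b1: {w}→∅
  live b2: {w}→{n,w}
  live b3: {n,w}→{w}
  live b4: ∅→∅
  live b5: {n}→{n}
  live b6: {w}→{w}
  live b7: {w}→{v}
  live b8: {n}→∅
  live b9: {v}→∅

Interference:
  g↔{t,v,w}
  n↔{v,w}
  t↔{g,w}
  v↔{g,n}
  w↔{g,n,t}

Chromatic number:
  {g,t,w} pairwise interfere (3-clique) ⇒ χ ≥ 3
  assign g→r0 n→r0 t→r2 v→r1 w→r1 — no edge inside a register ⇒ χ ≤ 3
  χ = 3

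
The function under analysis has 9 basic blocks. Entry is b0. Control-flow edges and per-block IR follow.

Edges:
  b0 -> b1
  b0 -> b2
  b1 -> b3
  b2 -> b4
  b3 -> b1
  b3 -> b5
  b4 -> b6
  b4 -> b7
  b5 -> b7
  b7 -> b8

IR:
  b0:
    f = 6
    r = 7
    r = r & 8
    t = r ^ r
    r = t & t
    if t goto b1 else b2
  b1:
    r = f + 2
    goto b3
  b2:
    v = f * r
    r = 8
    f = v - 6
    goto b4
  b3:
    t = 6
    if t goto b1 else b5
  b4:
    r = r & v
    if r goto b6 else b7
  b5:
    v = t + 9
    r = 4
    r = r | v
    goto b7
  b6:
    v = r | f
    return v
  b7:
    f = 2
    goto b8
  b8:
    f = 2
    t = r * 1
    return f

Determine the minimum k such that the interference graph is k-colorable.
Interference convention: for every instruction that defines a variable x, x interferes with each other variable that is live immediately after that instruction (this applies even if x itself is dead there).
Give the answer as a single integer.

def/use:
  b0 def {f,r,t} use ∅
  b1 def {r} use {f}
  b2 def {f,r,v} use {f,r}
  b3 def {t} use ∅
  b4 def {r} use {r,v}
  b5 def {r,v} use {t}
  b6 def {v} use {f,r}
  b7 def {f} use ∅
  b8 def {f,t} use {r}

Liveness:
  b0: in=∅ out={f,r}
  b1: in={f} out={f}
  b2: in={f,r} out={f,r,v}
  b3: in={f} out={f,t}
  b4: in={f,r,v} out={f,r}
  b5: in={t} out={r}
  b6: in={f,r} out=∅
  b7: in={r} out={r}
  b8: in={r} out=∅

Interfere edges:
  f — {r,t,v}
  r — {f,t,v}
  t — {f,r}
  v — {f,r}

Chromatic number:
  {f,r,t} pairwise interfere (3-clique) ⇒ χ ≥ 3
  assign f→c0 r→c1 t→c2 v→c2 — no edge inside a register ⇒ χ ≤ 3
  χ = 3

Answer: 3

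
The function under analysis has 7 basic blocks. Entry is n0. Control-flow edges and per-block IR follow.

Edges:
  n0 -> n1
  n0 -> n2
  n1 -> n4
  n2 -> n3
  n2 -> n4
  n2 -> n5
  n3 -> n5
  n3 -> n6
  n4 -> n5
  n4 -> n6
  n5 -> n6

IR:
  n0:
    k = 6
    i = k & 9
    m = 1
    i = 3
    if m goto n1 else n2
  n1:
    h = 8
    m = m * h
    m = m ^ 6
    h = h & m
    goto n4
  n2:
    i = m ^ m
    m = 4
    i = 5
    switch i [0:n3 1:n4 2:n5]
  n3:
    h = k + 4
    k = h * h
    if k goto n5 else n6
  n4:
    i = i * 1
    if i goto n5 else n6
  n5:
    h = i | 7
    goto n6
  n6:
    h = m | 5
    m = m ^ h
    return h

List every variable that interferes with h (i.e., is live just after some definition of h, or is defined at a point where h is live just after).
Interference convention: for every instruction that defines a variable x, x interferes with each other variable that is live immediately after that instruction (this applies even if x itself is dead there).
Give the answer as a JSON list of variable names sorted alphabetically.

Answer: ["i", "m"]

Working:
Block summaries:
  n0 def {i,k,m} use ∅
  n1 def {h,m} use {m}
  n2 def {i,m} use {m}
  n3 def {h,k} use {k}
  n4 def {i} use {i}
  n5 def {h} use {i}
  n6 def {h,m} use {m}

Backward fixpoint:
  n0: in=∅ out={i,k,m}
  n1: in={i,m} out={i,m}
  n2: in={k,m} out={i,k,m}
  n3: in={i,k,m} out={i,m}
  n4: in={i,m} out={i,m}
  n5: in={i,m} out={m}
  n6: in={m} out=∅

Interference:
  h↔{i,m}
  i↔{h,k,m}
  k↔{i,m}
  m↔{h,i,k}

N(h) = ["i", "m"]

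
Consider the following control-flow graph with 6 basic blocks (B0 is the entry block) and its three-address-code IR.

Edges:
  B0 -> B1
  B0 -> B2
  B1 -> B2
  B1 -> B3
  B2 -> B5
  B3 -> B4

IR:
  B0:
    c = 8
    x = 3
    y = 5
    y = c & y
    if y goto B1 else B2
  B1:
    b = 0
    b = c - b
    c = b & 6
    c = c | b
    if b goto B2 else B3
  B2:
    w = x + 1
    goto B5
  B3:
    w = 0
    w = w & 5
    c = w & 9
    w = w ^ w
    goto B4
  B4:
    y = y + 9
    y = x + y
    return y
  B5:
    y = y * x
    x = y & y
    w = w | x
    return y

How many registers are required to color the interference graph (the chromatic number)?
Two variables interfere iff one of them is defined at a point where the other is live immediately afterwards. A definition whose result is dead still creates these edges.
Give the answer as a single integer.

Answer: 4

Working:
Per-block:
  B0 def {c,x,y} use ∅
  B1 def {b,c} use {c}
  B2 def {w} use {x}
  B3 def {c,w} use ∅
  B4 def {y} use {x,y}
  B5 def {w,x,y} use {w,x,y}

Liveness:
  live B0: ∅→{c,x,y}
  live B1: {c,x,y}→{x,y}
  live B2: {x,y}→{w,x,y}
  live B3: {x,y}→{x,y}
  live B4: {x,y}→∅
  live B5: {w,x,y}→∅

Conflict graph:
  b — {c,x,y}
  c — {b,w,x,y}
  w — {c,x,y}
  x — {b,c,w,y}
  y — {b,c,w,x}

Chromatic number:
  clique {b,c,x,y} ⇒ need ≥ 4
  assign b→c3 c→c0 w→c3 x→c1 y→c2 — no edge inside a register ⇒ χ ≤ 4
  χ = 4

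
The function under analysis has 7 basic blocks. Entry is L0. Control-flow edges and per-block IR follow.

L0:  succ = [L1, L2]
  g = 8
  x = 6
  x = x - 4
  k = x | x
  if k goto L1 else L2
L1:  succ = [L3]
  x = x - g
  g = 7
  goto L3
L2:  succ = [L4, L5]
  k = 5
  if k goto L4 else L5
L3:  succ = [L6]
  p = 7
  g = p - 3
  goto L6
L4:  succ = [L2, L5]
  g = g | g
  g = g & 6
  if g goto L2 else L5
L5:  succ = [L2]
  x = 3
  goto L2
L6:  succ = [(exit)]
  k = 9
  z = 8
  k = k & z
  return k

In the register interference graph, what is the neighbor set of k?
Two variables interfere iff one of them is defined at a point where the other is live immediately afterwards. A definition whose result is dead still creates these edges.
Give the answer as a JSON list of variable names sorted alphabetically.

Answer: ["g", "x", "z"]

Analysis:
def/use:
  L0 def {g,k,x} use ∅
  L1 def {g,x} use {g,x}
  L2 def {k} use ∅
  L3 def {g,p} use ∅
  L4 def {g} use {g}
  L5 def {x} use ∅
  L6 def {k,z} use ∅

Backward fixpoint:
  L0: in=∅ out={g,x}
  L1: in={g,x} out=∅
  L2: in={g} out={g}
  L3: in=∅ out=∅
  L4: in={g} out={g}
  L5: in={g} out={g}
  L6: in=∅ out=∅

Conflict graph:
  g — {k,x}
  k — {g,x,z}
  p — ∅
  x — {g,k}
  z — {k}

N(k) = ["g", "x", "z"]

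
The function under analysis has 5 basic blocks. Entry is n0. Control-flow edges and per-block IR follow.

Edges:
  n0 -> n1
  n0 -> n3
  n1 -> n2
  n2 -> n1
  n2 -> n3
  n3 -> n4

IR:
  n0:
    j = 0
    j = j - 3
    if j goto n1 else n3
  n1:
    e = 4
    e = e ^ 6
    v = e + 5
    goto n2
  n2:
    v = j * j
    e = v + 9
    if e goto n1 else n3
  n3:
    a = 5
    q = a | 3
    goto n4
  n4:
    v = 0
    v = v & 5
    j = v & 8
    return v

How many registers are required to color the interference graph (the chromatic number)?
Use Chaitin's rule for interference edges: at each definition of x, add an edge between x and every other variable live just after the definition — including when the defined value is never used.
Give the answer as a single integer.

Per-block:
  n0: def={j} ue=∅
  n1: def={e,v} ue=∅
  n2: def={e,v} ue={j}
  n3: def={a,q} ue=∅
  n4: def={j,v} ue=∅

Backward fixpoint:
  n0: in=∅ out={j}
  n1: in={j} out={j}
  n2: in={j} out={j}
  n3: in=∅ out=∅
  n4: in=∅ out=∅

Interfere edges:
  a↔∅
  e↔{j}
  j↔{e,v}
  q↔∅
  v↔{j}

Registers:
  clique {e,j} ⇒ need ≥ 2
  2-colouring: r0={a,j,q}  r1={e,v}
  χ = 2

Answer: 2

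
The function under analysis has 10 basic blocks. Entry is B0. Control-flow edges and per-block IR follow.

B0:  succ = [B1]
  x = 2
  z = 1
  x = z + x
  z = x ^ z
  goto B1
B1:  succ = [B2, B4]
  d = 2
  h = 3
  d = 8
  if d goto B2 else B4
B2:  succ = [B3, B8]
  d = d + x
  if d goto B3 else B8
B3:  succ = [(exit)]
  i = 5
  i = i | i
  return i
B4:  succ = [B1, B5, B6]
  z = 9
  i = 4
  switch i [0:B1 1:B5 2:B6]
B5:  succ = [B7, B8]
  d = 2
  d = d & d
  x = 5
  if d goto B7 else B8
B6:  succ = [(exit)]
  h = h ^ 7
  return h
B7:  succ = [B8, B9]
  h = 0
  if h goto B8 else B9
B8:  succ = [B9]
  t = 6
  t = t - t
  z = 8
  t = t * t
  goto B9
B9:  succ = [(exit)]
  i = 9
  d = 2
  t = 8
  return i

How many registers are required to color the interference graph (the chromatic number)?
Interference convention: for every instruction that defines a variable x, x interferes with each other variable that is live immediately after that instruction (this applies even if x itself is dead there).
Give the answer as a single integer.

Answer: 4

Working:
def/use:
  B0: def={x,z} ue=∅
  B1: def={d,h} ue=∅
  B2: def={d} ue={d,x}
  B3: def={i} ue=∅
  B4: def={i,z} ue=∅
  B5: def={d,x} ue=∅
  B6: def={h} ue={h}
  B7: def={h} ue=∅
  B8: def={t,z} ue=∅
  B9: def={d,i,t} ue=∅

Liveness:
  B0: in=∅ out={x}
  B1: in={x} out={d,h,x}
  B2: in={d,x} out=∅
  B3: in=∅ out=∅
  B4: in={h,x} out={h,x}
  B5: in=∅ out=∅
  B6: in={h} out=∅
  B7: in=∅ out=∅
  B8: in=∅ out=∅
  B9: in=∅ out=∅

Interfere edges:
  d: {h,i,x}
  h: {d,i,x,z}
  i: {d,h,t,x}
  t: {i,z}
  x: {d,h,i,z}
  z: {h,t,x}

Colouring:
  {d,h,i,x} pairwise interfere (4-clique) ⇒ χ ≥ 4
  4-colouring: c0={h,t}  c1={i,z}  c2={x}  c3={d}
  χ = 4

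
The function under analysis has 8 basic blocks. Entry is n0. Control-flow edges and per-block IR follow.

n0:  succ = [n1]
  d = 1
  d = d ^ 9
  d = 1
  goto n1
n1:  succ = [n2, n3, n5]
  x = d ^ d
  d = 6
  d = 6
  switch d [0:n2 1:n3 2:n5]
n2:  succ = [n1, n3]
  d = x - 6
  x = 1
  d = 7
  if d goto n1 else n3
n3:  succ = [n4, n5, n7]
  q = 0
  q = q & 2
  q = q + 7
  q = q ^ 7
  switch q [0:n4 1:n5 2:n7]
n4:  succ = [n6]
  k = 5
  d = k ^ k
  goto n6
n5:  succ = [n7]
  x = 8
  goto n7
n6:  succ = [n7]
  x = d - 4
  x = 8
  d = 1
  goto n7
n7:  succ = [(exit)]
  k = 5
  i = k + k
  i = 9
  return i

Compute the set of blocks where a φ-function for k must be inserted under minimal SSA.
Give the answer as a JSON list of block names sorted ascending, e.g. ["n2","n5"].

Answer: ["n7"]

Derivation:
idom tree: n1←n0 n2←n1 n3←n1 n4←n3 n5←n1 n6←n4 n7←n1
Dom∩ at merges:
  n1: preds {n0,n2}: {n0} ∩ {n0,n1,n2} = {n0}; idom=n0
  n3: preds {n1,n2}: {n0,n1} ∩ {n0,n1,n2} = {n0,n1}; idom=n1
  n5: preds {n1,n3}: {n0,n1} ∩ {n0,n1,n3} = {n0,n1}; idom=n1
  n7: preds {n3,n5,n6}: {n0,n1,n3} ∩ {n0,n1,n5} ∩ {n0,n1,n3,n4,n6} = {n0,n1}; idom=n1

DF derivation:
  join n1 pred n0: · stop@n0
  join n1 pred n2: n2→n1 stop@n0
  join n3 pred n1: · stop@n1
  join n3 pred n2: n2 stop@n1
  join n5 pred n1: · stop@n1
  join n5 pred n3: n3 stop@n1
  join n7 pred n3: n3 stop@n1
  join n7 pred n5: n5 stop@n1
  join n7 pred n6: n6→n4→n3 stop@n1
  n0: DF=∅
  n1: DF={n1}
  n2: DF={n1,n3}
  n3: DF={n5,n7}
  n4: DF={n7}
  n5: DF={n7}
  n6: DF={n7}
  n7: DF=∅

φ for k: defs {n4,n7}
  DF⁺ = {n7}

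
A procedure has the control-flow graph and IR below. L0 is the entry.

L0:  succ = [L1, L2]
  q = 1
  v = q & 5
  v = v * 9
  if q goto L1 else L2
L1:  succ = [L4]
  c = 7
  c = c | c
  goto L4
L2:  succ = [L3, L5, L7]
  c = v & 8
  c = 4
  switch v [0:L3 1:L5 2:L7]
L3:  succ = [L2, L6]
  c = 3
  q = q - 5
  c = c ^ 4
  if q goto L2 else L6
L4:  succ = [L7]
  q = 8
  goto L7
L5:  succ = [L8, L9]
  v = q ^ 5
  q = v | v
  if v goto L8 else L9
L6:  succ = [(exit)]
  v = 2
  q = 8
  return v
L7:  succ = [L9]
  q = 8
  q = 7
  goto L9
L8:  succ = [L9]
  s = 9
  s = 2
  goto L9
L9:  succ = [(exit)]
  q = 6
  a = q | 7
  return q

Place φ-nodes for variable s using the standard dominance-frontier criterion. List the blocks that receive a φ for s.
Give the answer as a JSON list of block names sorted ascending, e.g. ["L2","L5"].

idom tree: L1←L0 L2←L0 L3←L2 L4←L1 L5←L2 L6←L3 L7←L0 L8←L5 L9←L0
Dom∩ at merges:
  L2: preds {L0,L3}: {L0} ∩ {L0,L2,L3} = {L0}; idom=L0
  L7: preds {L2,L4}: {L0,L2} ∩ {L0,L1,L4} = {L0}; idom=L0
  L9: preds {L5,L7,L8}: {L0,L2,L5} ∩ {L0,L7} ∩ {L0,L2,L5,L8} = {L0}; idom=L0

Frontier:
  join L2 pred L0: · stop@L0
  join L2 pred L3: L3→L2 stop@L0
  join L7 pred L2: L2 stop@L0
  join L7 pred L4: L4→L1 stop@L0
  join L9 pred L5: L5→L2 stop@L0
  join L9 pred L7: L7 stop@L0
  join L9 pred L8: L8→L5→L2 stop@L0
  DF(L0)=∅
  DF(L1)={L7}
  DF(L2)={L2,L7,L9}
  DF(L3)={L2}
  DF(L4)={L7}
  DF(L5)={L9}
  DF(L6)=∅
  DF(L7)={L9}
  DF(L8)={L9}
  DF(L9)=∅

φ for s: defs {L8}
  DF⁺ = {L9}

Answer: ["L9"]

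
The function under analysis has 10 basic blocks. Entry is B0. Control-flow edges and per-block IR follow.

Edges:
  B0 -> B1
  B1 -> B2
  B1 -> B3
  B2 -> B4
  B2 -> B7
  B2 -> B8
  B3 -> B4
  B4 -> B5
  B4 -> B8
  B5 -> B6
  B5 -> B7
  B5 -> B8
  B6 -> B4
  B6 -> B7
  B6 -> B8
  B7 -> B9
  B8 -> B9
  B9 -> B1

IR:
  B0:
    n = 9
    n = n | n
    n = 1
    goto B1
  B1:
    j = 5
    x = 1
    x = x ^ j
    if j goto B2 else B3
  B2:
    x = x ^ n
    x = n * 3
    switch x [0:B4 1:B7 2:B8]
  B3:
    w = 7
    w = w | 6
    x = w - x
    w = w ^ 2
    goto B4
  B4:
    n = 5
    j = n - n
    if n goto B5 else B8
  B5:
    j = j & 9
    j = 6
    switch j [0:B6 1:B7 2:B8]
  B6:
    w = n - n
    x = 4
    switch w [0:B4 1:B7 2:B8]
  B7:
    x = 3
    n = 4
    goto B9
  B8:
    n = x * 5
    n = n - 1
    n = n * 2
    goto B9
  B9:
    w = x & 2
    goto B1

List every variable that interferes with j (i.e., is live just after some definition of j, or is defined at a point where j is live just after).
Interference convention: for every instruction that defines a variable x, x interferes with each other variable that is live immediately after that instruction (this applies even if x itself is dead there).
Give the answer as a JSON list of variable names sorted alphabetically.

Block summaries:
  B0 def {n} use ∅
  B1 def {j,x} use ∅
  B2 def {x} use {n,x}
  B3 def {w,x} use {x}
  B4 def {j,n} use ∅
  B5 def {j} use {j}
  B6 def {w,x} use {n}
  B7 def {n,x} use ∅
  B8 def {n} use {x}
  B9 def {w} use {x}

Backward fixpoint:
  B0 li=∅ lo={n}
  B1 li={n} lo={n,x}
  B2 li={n,x} lo={x}
  B3 li={x} lo={x}
  B4 li={x} lo={j,n,x}
  B5 li={j,n,x} lo={n,x}
  B6 li={n} lo={x}
  B7 li=∅ lo={n,x}
  B8 li={x} lo={n,x}
  B9 li={n,x} lo={n}

Interfere edges:
  j: {n,x}
  n: {j,w,x}
  w: {n,x}
  x: {j,n,w}

N(j) = ["n", "x"]

Answer: ["n", "x"]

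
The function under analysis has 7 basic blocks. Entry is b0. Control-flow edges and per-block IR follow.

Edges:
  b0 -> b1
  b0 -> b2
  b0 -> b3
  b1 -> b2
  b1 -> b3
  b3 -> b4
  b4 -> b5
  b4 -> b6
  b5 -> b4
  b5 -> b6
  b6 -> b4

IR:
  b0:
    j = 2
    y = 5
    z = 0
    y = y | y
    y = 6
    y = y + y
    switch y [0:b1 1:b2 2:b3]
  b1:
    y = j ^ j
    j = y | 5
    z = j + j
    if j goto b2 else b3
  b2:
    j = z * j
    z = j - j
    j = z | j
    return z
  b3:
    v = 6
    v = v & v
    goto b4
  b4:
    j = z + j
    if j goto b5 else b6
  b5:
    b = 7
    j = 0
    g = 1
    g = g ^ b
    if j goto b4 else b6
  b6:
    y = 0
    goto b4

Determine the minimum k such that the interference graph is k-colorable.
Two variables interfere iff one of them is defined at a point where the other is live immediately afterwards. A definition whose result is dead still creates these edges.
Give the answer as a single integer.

def/use:
  b0: {j,y,z} / ∅
  b1: {j,y,z} / {j}
  b2: {j,z} / {j,z}
  b3: {v} / ∅
  b4: {j} / {j,z}
  b5: {b,g,j} / ∅
  b6: {y} / ∅

Backward fixpoint:
  live b0: ∅→{j,z}
  live b1: {j}→{j,z}
  live b2: {j,z}→∅
  live b3: {j,z}→{j,z}
  live b4: {j,z}→{j,z}
  live b5: {z}→{j,z}
  live b6: {j,z}→{j,z}

Interference:
  b↔{g,j,z}
  g↔{b,j,z}
  j↔{b,g,v,y,z}
  v↔{j,z}
  y↔{j,z}
  z↔{b,g,j,v,y}

Registers:
  {b,g,j,z} pairwise interfere (4-clique) ⇒ χ ≥ 4
  assign b→r2 g→r3 j→r0 v→r2 y→r2 z→r1 — no edge inside a register ⇒ χ ≤ 4
  χ = 4

Answer: 4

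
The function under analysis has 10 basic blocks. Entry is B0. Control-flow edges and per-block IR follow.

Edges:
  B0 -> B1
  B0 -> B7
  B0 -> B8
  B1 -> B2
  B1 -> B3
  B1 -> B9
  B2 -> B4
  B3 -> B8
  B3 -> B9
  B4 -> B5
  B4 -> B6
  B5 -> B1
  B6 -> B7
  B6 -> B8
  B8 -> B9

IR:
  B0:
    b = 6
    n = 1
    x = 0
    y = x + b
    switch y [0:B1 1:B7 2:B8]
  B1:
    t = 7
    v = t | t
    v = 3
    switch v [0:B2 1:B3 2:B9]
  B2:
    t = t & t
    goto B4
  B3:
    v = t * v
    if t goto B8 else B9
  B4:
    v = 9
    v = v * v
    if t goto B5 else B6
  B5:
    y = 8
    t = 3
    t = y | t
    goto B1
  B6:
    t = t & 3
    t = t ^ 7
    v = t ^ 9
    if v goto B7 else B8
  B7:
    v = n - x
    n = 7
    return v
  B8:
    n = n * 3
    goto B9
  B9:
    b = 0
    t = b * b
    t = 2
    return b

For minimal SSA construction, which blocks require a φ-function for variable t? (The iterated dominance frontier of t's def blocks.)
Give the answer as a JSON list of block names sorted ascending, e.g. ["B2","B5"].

idom tree: B1←B0 B2←B1 B3←B1 B4←B2 B5←B4 B6←B4 B7←B0 B8←B0 B9←B0
Dom at joins:
  B1: preds {B0,B5}: {B0} ∩ {B0,B1,B2,B4,B5} = {B0}; idom=B0
  B7: preds {B0,B6}: {B0} ∩ {B0,B1,B2,B4,B6} = {B0}; idom=B0
  B8: preds {B0,B3,B6}: {B0} ∩ {B0,B1,B3} ∩ {B0,B1,B2,B4,B6} = {B0}; idom=B0
  B9: preds {B1,B3,B8}: {B0,B1} ∩ {B0,B1,B3} ∩ {B0,B8} = {B0}; idom=B0

DF derivation:
  join B1 pred B0: · stop@B0
  join B1 pred B5: B5→B4→B2→B1 stop@B0
  join B7 pred B0: · stop@B0
  join B7 pred B6: B6→B4→B2→B1 stop@B0
  join B8 pred B0: · stop@B0
  join B8 pred B3: B3→B1 stop@B0
  join B8 pred B6: B6→B4→B2→B1 stop@B0
  join B9 pred B1: B1 stop@B0
  join B9 pred B3: B3→B1 stop@B0
  join B9 pred B8: B8 stop@B0
  B0: DF=∅
  B1: DF={B1,B7,B8,B9}
  B2: DF={B1,B7,B8}
  B3: DF={B8,B9}
  B4: DF={B1,B7,B8}
  B5: DF={B1}
  B6: DF={B7,B8}
  B7: DF=∅
  B8: DF={B9}
  B9: DF=∅

φ for t: defs {B1,B2,B5,B6,B9}
  DF⁺ = {B1,B7,B8,B9}

Answer: ["B1", "B7", "B8", "B9"]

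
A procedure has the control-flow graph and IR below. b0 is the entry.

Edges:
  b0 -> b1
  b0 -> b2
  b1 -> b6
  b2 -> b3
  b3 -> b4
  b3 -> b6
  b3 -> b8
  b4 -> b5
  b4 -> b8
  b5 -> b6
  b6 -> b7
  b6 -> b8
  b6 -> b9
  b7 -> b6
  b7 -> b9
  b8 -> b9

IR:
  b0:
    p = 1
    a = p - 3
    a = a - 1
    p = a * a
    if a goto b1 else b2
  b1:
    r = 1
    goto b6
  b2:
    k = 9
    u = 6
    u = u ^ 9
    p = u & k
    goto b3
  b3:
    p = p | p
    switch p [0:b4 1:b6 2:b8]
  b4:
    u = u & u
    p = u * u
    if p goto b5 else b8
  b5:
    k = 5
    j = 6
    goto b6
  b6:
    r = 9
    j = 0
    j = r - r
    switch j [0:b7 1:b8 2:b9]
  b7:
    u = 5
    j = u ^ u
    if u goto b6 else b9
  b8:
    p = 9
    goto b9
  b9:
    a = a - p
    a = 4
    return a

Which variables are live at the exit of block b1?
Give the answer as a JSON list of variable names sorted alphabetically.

Answer: ["a", "p"]

Analysis:
Per-block:
  b0: def={a,p} ue=∅
  b1: def={r} ue=∅
  b2: def={k,p,u} ue=∅
  b3: def={p} ue={p}
  b4: def={p,u} ue={u}
  b5: def={j,k} ue=∅
  b6: def={j,r} ue=∅
  b7: def={j,u} ue=∅
  b8: def={p} ue=∅
  b9: def={a} ue={a,p}

Live sets:
  live b0: ∅→{a,p}
  live b1: {a,p}→{a,p}
  live b2: {a}→{a,p,u}
  live b3: {a,p,u}→{a,p,u}
  live b4: {a,u}→{a,p}
  live b5: {a,p}→{a,p}
  live b6: {a,p}→{a,p}
  live b7: {a,p}→{a,p}
  live b8: {a}→{a,p}
  live b9: {a,p}→∅

live-out(b1) = ["a", "p"]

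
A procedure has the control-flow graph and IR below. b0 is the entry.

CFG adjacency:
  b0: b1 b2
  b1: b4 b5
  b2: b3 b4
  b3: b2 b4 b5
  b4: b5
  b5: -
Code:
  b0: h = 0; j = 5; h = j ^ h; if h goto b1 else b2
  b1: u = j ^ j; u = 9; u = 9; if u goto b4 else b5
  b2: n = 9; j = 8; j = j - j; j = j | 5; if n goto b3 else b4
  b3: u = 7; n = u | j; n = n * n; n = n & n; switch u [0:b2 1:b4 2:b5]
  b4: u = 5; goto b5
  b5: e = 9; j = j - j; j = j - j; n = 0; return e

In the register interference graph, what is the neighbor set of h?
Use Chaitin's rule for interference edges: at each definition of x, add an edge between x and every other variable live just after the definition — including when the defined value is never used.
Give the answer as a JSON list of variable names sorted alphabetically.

Answer: ["j"]

Working:
def/use:
  b0 def {h,j} use ∅
  b1 def {u} use {j}
  b2 def {j,n} use ∅
  b3 def {n,u} use {j}
  b4 def {u} use ∅
  b5 def {e,j,n} use {j}

Liveness:
  b0: in=∅ out={j}
  b1: in={j} out={j}
  b2: in=∅ out={j}
  b3: in={j} out={j}
  b4: in={j} out={j}
  b5: in={j} out=∅

Conflict graph:
  e: {j,n}
  h: {j}
  j: {e,h,n,u}
  n: {e,j,u}
  u: {j,n}

N(h) = ["j"]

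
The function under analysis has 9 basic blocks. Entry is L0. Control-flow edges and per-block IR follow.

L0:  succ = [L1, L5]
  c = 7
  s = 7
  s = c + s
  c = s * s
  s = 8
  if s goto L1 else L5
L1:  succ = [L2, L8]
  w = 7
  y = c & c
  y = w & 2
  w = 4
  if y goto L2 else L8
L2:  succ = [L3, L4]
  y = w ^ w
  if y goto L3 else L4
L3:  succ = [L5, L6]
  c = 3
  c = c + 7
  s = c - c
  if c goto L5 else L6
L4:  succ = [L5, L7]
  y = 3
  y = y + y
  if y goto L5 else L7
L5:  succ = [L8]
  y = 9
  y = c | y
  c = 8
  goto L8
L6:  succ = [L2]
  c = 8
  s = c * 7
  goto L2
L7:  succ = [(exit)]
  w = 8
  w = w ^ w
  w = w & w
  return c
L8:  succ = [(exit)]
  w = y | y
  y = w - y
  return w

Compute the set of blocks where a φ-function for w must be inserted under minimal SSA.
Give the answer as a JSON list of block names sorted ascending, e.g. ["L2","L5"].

idom tree: L1←L0 L2←L1 L3←L2 L4←L2 L5←L0 L6←L3 L7←L4 L8←L0
Dom at joins:
  L2: preds {L1,L6}: {L0,L1} ∩ {L0,L1,L2,L3,L6} = {L0,L1}; idom=L1
  L5: preds {L0,L3,L4}: {L0} ∩ {L0,L1,L2,L3} ∩ {L0,L1,L2,L4} = {L0}; idom=L0
  L8: preds {L1,L5}: {L0,L1} ∩ {L0,L5} = {L0}; idom=L0

Frontier:
  L2←L1: walk · to L1
  L2←L6: walk L6→L3→L2 to L1
  L5←L0: walk · to L0
  L5←L3: walk L3→L2→L1 to L0
  L5←L4: walk L4→L2→L1 to L0
  L8←L1: walk L1 to L0
  L8←L5: walk L5 to L0
  L0 → ∅
  L1 → {L5,L8}
  L2 → {L2,L5}
  L3 → {L2,L5}
  L4 → {L5}
  L5 → {L8}
  L6 → {L2}
  L7 → ∅
  L8 → ∅

φ for w: defs {L1,L7,L8}
  DF⁺ = {L5,L8}

Answer: ["L5", "L8"]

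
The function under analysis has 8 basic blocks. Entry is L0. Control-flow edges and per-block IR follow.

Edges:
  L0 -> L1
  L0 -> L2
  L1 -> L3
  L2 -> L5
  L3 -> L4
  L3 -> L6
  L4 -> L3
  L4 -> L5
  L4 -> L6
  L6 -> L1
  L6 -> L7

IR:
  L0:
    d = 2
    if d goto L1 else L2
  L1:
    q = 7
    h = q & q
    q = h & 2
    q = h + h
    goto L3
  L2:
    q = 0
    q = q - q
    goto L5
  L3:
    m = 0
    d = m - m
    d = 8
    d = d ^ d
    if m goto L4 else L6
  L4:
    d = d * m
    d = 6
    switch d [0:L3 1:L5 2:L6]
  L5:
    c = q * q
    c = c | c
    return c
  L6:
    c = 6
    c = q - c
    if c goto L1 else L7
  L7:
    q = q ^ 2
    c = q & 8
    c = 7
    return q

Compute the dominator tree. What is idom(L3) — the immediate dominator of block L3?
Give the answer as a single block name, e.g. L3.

Answer: L1

Derivation:
idom tree: L1←L0 L2←L0 L3←L1 L4←L3 L5←L0 L6←L3 L7←L6
Dom∩ at merges:
  L1: preds {L0,L6}: {L0} ∩ {L0,L1,L3,L6} = {L0}; idom=L0
  L3: preds {L1,L4}: {L0,L1} ∩ {L0,L1,L3,L4} = {L0,L1}; idom=L1
  L5: preds {L2,L4}: {L0,L2} ∩ {L0,L1,L3,L4} = {L0}; idom=L0
  L6: preds {L3,L4}: {L0,L1,L3} ∩ {L0,L1,L3,L4} = {L0,L1,L3}; idom=L3

idom(L3) = L1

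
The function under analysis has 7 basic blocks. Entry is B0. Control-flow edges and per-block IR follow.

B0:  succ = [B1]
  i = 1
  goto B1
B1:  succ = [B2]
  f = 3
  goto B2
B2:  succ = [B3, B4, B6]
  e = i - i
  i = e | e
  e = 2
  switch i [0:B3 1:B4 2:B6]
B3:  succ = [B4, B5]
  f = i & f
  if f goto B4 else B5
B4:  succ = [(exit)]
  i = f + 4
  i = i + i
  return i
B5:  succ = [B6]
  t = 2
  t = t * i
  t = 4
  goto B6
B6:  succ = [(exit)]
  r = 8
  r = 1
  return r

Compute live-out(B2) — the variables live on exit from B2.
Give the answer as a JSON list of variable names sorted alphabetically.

def/use:
  B0 def {i} use ∅
  B1 def {f} use ∅
  B2 def {e,i} use {i}
  B3 def {f} use {f,i}
  B4 def {i} use {f}
  B5 def {t} use {i}
  B6 def {r} use ∅

Live sets:
  B0: in=∅ out={i}
  B1: in={i} out={f,i}
  B2: in={f,i} out={f,i}
  B3: in={f,i} out={f,i}
  B4: in={f} out=∅
  B5: in={i} out=∅
  B6: in=∅ out=∅

live-out(B2) = ["f", "i"]

Answer: ["f", "i"]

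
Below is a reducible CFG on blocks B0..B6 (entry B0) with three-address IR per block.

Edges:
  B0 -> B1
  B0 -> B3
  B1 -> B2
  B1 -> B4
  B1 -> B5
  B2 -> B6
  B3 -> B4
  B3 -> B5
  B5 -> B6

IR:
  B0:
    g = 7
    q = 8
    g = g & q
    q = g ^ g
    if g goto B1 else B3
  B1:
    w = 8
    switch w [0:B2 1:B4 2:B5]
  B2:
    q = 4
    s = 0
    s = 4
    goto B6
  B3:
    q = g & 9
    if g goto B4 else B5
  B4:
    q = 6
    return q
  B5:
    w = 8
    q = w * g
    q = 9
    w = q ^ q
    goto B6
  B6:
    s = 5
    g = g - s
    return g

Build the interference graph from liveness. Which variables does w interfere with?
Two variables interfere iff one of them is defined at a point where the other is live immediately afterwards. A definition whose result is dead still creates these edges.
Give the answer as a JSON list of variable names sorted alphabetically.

Block summaries:
  B0: def={g,q} ue=∅
  B1: def={w} ue=∅
  B2: def={q,s} ue=∅
  B3: def={q} ue={g}
  B4: def={q} ue=∅
  B5: def={q,w} ue={g}
  B6: def={g,s} ue={g}

Live sets:
  B0: in=∅ out={g}
  B1: in={g} out={g}
  B2: in={g} out={g}
  B3: in={g} out={g}
  B4: in=∅ out=∅
  B5: in={g} out={g}
  B6: in={g} out=∅

Interfere edges:
  g↔{q,s,w}
  q↔{g}
  s↔{g}
  w↔{g}

N(w) = ["g"]

Answer: ["g"]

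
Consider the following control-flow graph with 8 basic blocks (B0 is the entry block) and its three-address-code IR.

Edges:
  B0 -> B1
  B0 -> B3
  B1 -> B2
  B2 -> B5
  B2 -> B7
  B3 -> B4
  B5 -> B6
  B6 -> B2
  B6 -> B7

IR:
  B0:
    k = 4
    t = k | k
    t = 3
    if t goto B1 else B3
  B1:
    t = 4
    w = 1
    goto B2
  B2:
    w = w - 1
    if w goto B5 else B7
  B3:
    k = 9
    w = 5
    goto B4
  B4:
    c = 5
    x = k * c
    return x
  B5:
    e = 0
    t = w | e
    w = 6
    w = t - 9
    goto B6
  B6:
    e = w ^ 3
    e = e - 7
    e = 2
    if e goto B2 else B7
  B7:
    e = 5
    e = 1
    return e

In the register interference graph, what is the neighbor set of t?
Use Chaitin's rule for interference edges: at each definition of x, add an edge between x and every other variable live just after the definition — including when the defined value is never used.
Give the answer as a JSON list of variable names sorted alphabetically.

Answer: ["w"]

Working:
Block summaries:
  B0: {k,t} / ∅
  B1: {t,w} / ∅
  B2: {w} / {w}
  B3: {k,w} / ∅
  B4: {c,x} / {k}
  B5: {e,t,w} / {w}
  B6: {e} / {w}
  B7: {e} / ∅

Live sets:
  live B0: ∅→∅
  live B1: ∅→{w}
  live B2: {w}→{w}
  live B3: ∅→{k}
  live B4: {k}→∅
  live B5: {w}→{w}
  live B6: {w}→{w}
  live B7: ∅→∅

Interference:
  c↔{k}
  e↔{w}
  k↔{c,w}
  t↔{w}
  w↔{e,k,t}
  x↔∅

N(t) = ["w"]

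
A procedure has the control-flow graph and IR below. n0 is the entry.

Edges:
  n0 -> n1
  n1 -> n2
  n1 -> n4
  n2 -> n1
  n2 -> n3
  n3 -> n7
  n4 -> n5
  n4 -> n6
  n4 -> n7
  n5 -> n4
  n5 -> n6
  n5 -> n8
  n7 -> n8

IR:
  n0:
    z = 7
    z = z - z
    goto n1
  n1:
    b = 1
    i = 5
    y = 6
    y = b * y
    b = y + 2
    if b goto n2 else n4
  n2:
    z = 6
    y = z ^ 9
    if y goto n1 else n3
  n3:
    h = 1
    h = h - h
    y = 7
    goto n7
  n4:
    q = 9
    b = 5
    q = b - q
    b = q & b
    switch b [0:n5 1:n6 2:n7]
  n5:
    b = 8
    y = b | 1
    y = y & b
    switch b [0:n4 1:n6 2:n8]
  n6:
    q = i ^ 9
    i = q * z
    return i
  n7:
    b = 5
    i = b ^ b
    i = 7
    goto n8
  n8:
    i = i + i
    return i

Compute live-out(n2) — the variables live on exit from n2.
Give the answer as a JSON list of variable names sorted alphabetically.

Answer: ["z"]

Analysis:
Per-block:
  n0: def={z} ue=∅
  n1: def={b,i,y} ue=∅
  n2: def={y,z} ue=∅
  n3: def={h,y} ue=∅
  n4: def={b,q} ue=∅
  n5: def={b,y} ue=∅
  n6: def={i,q} ue={i,z}
  n7: def={b,i} ue=∅
  n8: def={i} ue={i}

Liveness:
  live n0: ∅→{z}
  live n1: {z}→{i,z}
  live n2: ∅→{z}
  live n3: ∅→∅
  live n4: {i,z}→{i,z}
  live n5: {i,z}→{i,z}
  live n6: {i,z}→∅
  live n7: ∅→{i}
  live n8: {i}→∅

live-out(n2) = ["z"]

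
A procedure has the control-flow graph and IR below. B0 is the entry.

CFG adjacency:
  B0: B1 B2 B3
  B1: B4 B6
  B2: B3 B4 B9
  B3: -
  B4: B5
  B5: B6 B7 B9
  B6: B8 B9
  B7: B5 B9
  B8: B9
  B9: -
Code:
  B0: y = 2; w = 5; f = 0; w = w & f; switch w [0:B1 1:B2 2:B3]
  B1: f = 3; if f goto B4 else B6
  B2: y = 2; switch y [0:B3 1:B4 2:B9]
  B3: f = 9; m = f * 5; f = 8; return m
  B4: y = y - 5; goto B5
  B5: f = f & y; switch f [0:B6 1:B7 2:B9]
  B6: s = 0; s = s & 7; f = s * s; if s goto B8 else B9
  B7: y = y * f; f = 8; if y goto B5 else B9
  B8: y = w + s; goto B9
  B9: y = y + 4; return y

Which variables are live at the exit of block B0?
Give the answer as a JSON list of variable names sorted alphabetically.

Answer: ["f", "w", "y"]

Analysis:
Block summaries:
  B0 def {f,w,y} use ∅
  B1 def {f} use ∅
  B2 def {y} use ∅
  B3 def {f,m} use ∅
  B4 def {y} use {y}
  B5 def {f} use {f,y}
  B6 def {f,s} use ∅
  B7 def {f,y} use {f,y}
  B8 def {y} use {s,w}
  B9 def {y} use {y}

Live sets:
  live B0: ∅→{f,w,y}
  live B1: {w,y}→{f,w,y}
  live B2: {f,w}→{f,w,y}
  live B3: ∅→∅
  live B4: {f,w,y}→{f,w,y}
  live B5: {f,w,y}→{f,w,y}
  live B6: {w,y}→{s,w,y}
  live B7: {f,w,y}→{f,w,y}
  live B8: {s,w}→{y}
  live B9: {y}→∅

live-out(B0) = ["f", "w", "y"]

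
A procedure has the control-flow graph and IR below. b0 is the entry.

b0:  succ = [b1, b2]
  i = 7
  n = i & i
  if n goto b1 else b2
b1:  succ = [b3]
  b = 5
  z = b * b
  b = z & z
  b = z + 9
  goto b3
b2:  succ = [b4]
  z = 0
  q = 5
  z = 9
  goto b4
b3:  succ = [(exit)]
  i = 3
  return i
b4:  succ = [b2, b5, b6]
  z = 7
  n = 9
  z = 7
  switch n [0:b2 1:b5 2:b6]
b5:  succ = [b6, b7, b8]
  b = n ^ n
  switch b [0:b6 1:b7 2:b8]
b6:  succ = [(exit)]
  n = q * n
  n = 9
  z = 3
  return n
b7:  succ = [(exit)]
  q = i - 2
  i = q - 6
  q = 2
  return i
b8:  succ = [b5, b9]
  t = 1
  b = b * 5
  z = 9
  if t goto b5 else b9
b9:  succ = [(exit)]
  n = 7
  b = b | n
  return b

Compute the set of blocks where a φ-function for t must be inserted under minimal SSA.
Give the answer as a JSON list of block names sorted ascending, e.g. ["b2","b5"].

Answer: ["b5", "b6"]

Analysis:
idom tree: b1←b0 b2←b0 b3←b1 b4←b2 b5←b4 b6←b4 b7←b5 b8←b5 b9←b8
Dom∩ at merges:
  b2: preds {b0,b4}: {b0} ∩ {b0,b2,b4} = {b0}; idom=b0
  b5: preds {b4,b8}: {b0,b2,b4} ∩ {b0,b2,b4,b5,b8} = {b0,b2,b4}; idom=b4
  b6: preds {b4,b5}: {b0,b2,b4} ∩ {b0,b2,b4,b5} = {b0,b2,b4}; idom=b4

DF derivation:
  b2←b0: walk · to b0
  b2←b4: walk b4→b2 to b0
  b5←b4: walk · to b4
  b5←b8: walk b8→b5 to b4
  b6←b4: walk · to b4
  b6←b5: walk b5 to b4
  b0: DF=∅
  b1: DF=∅
  b2: DF={b2}
  b3: DF=∅
  b4: DF={b2}
  b5: DF={b5,b6}
  b6: DF=∅
  b7: DF=∅
  b8: DF={b5}
  b9: DF=∅

φ for t: defs {b8}
  DF⁺ = {b5,b6}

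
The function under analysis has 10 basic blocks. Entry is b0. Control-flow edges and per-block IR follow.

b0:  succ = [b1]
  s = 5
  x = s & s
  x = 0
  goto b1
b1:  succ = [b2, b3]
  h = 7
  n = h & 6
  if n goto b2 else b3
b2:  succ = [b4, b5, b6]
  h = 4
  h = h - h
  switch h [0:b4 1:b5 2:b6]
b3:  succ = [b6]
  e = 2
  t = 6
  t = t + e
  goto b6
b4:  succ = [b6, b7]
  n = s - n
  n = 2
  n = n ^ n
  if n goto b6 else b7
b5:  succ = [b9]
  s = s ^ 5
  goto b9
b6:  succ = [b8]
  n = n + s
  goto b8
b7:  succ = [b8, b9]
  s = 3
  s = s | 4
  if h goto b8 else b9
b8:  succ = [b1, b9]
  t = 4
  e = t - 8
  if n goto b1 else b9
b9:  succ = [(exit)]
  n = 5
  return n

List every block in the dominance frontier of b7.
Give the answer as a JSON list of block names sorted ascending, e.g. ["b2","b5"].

Answer: ["b8", "b9"]

Working:
idom tree: b1←b0 b2←b1 b3←b1 b4←b2 b5←b2 b6←b1 b7←b4 b8←b1 b9←b1
Dom at joins:
  b1: preds {b0,b8}: {b0} ∩ {b0,b1,b8} = {b0}; idom=b0
  b6: preds {b2,b3,b4}: {b0,b1,b2} ∩ {b0,b1,b3} ∩ {b0,b1,b2,b4} = {b0,b1}; idom=b1
  b8: preds {b6,b7}: {b0,b1,b6} ∩ {b0,b1,b2,b4,b7} = {b0,b1}; idom=b1
  b9: preds {b5,b7,b8}: {b0,b1,b2,b5} ∩ {b0,b1,b2,b4,b7} ∩ {b0,b1,b8} = {b0,b1}; idom=b1

DF walk-up:
  b1←b0: walk · to b0
  b1←b8: walk b8→b1 to b0
  b6←b2: walk b2 to b1
  b6←b3: walk b3 to b1
  b6←b4: walk b4→b2 to b1
  b8←b6: walk b6 to b1
  b8←b7: walk b7→b4→b2 to b1
  b9←b5: walk b5→b2 to b1
  b9←b7: walk b7→b4→b2 to b1
  b9←b8: walk b8 to b1
  b0: DF=∅
  b1: DF={b1}
  b2: DF={b6,b8,b9}
  b3: DF={b6}
  b4: DF={b6,b8,b9}
  b5: DF={b9}
  b6: DF={b8}
  b7: DF={b8,b9}
  b8: DF={b1,b9}
  b9: DF=∅

DF(b7) = ["b8", "b9"]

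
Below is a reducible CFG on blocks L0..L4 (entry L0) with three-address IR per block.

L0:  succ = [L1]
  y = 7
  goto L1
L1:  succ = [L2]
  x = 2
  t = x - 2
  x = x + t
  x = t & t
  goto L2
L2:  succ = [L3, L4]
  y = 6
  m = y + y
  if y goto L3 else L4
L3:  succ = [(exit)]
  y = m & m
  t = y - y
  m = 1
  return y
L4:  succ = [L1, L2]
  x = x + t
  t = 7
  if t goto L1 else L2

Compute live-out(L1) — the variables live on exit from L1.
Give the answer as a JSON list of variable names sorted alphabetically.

Block summaries:
  L0: def={y} ue=∅
  L1: def={t,x} ue=∅
  L2: def={m,y} ue=∅
  L3: def={m,t,y} ue={m}
  L4: def={t,x} ue={t,x}

Liveness:
  live L0: ∅→∅
  live L1: ∅→{t,x}
  live L2: {t,x}→{m,t,x}
  live L3: {m}→∅
  live L4: {t,x}→{t,x}

live-out(L1) = ["t", "x"]

Answer: ["t", "x"]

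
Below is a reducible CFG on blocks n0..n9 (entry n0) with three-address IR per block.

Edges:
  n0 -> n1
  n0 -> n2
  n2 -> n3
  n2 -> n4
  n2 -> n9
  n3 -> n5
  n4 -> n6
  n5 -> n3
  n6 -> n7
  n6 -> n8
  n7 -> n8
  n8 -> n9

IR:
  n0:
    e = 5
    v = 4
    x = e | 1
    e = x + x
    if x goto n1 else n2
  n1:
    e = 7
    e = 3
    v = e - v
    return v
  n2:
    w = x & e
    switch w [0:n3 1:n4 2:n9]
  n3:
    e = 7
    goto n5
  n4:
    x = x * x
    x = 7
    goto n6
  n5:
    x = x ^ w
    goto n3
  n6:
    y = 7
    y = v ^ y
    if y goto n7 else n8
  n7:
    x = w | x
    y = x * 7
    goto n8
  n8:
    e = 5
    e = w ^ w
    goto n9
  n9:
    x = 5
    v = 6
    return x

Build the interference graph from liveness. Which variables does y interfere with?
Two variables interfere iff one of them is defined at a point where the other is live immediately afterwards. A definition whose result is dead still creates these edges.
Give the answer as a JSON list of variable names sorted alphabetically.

Answer: ["v", "w", "x"]

Derivation:
Per-block:
  n0: {e,v,x} / ∅
  n1: {e,v} / {v}
  n2: {w} / {e,x}
  n3: {e} / ∅
  n4: {x} / {x}
  n5: {x} / {w,x}
  n6: {y} / {v}
  n7: {x,y} / {w,x}
  n8: {e} / {w}
  n9: {v,x} / ∅

Liveness:
  live n0: ∅→{e,v,x}
  live n1: {v}→∅
  live n2: {e,v,x}→{v,w,x}
  live n3: {w,x}→{w,x}
  live n4: {v,w,x}→{v,w,x}
  live n5: {w,x}→{w,x}
  live n6: {v,w,x}→{w,x}
  live n7: {w,x}→{w}
  live n8: {w}→∅
  live n9: ∅→∅

Conflict graph:
  e — {v,w,x}
  v — {e,w,x,y}
  w — {e,v,x,y}
  x — {e,v,w,y}
  y — {v,w,x}

N(y) = ["v", "w", "x"]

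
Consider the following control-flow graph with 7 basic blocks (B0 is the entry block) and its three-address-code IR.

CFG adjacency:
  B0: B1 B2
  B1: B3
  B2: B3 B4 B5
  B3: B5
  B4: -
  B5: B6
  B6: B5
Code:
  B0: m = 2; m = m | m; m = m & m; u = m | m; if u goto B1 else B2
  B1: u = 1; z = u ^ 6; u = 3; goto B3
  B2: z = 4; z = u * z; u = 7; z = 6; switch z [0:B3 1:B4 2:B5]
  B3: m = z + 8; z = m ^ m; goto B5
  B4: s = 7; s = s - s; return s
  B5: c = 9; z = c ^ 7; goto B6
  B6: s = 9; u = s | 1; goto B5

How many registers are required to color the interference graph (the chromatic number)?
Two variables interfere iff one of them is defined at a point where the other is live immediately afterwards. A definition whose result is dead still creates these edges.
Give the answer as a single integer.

Answer: 2

Analysis:
Per-block:
  B0 def {m,u} use ∅
  B1 def {u,z} use ∅
  B2 def {u,z} use {u}
  B3 def {m,z} use {z}
  B4 def {s} use ∅
  B5 def {c,z} use ∅
  B6 def {s,u} use ∅

Backward fixpoint:
  B0 li=∅ lo={u}
  B1 li=∅ lo={z}
  B2 li={u} lo={z}
  B3 li={z} lo=∅
  B4 li=∅ lo=∅
  B5 li=∅ lo=∅
  B6 li=∅ lo=∅

Interference:
  c — ∅
  m — ∅
  s — ∅
  u — {z}
  z — {u}

Registers:
  {u,z} pairwise interfere (2-clique) ⇒ χ ≥ 2
  2-colouring: c0={c,m,s,u}  c1={z}
  χ = 2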